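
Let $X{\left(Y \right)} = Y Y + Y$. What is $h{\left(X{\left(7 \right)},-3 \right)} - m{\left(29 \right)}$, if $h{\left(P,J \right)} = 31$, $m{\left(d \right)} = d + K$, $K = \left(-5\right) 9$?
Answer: $47$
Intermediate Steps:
$K = -45$
$m{\left(d \right)} = -45 + d$ ($m{\left(d \right)} = d - 45 = -45 + d$)
$X{\left(Y \right)} = Y + Y^{2}$ ($X{\left(Y \right)} = Y^{2} + Y = Y + Y^{2}$)
$h{\left(X{\left(7 \right)},-3 \right)} - m{\left(29 \right)} = 31 - \left(-45 + 29\right) = 31 - -16 = 31 + 16 = 47$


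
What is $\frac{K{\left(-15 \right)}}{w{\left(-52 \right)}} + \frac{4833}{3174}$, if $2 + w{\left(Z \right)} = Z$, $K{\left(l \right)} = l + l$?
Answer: $\frac{19789}{9522} \approx 2.0782$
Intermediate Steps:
$K{\left(l \right)} = 2 l$
$w{\left(Z \right)} = -2 + Z$
$\frac{K{\left(-15 \right)}}{w{\left(-52 \right)}} + \frac{4833}{3174} = \frac{2 \left(-15\right)}{-2 - 52} + \frac{4833}{3174} = - \frac{30}{-54} + 4833 \cdot \frac{1}{3174} = \left(-30\right) \left(- \frac{1}{54}\right) + \frac{1611}{1058} = \frac{5}{9} + \frac{1611}{1058} = \frac{19789}{9522}$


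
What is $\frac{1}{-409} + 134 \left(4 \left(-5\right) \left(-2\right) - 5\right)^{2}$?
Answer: $\frac{67137349}{409} \approx 1.6415 \cdot 10^{5}$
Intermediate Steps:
$\frac{1}{-409} + 134 \left(4 \left(-5\right) \left(-2\right) - 5\right)^{2} = - \frac{1}{409} + 134 \left(\left(-20\right) \left(-2\right) - 5\right)^{2} = - \frac{1}{409} + 134 \left(40 - 5\right)^{2} = - \frac{1}{409} + 134 \cdot 35^{2} = - \frac{1}{409} + 134 \cdot 1225 = - \frac{1}{409} + 164150 = \frac{67137349}{409}$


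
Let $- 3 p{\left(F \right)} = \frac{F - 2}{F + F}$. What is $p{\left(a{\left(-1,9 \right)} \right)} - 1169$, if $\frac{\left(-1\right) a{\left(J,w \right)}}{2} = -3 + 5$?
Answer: $- \frac{4677}{4} \approx -1169.3$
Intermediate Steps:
$a{\left(J,w \right)} = -4$ ($a{\left(J,w \right)} = - 2 \left(-3 + 5\right) = \left(-2\right) 2 = -4$)
$p{\left(F \right)} = - \frac{-2 + F}{6 F}$ ($p{\left(F \right)} = - \frac{\left(F - 2\right) \frac{1}{F + F}}{3} = - \frac{\left(-2 + F\right) \frac{1}{2 F}}{3} = - \frac{\frac{1}{2} \frac{1}{F} \left(-2 + F\right)}{3} = - \frac{-2 + F}{6 F}$)
$p{\left(a{\left(-1,9 \right)} \right)} - 1169 = \frac{2 - -4}{6 \left(-4\right)} - 1169 = \frac{1}{6} \left(- \frac{1}{4}\right) \left(2 + 4\right) - 1169 = \frac{1}{6} \left(- \frac{1}{4}\right) 6 - 1169 = - \frac{1}{4} - 1169 = - \frac{4677}{4}$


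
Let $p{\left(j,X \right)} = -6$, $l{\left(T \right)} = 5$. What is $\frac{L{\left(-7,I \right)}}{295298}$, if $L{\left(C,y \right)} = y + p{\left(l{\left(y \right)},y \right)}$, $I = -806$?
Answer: $- \frac{406}{147649} \approx -0.0027498$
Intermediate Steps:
$L{\left(C,y \right)} = -6 + y$ ($L{\left(C,y \right)} = y - 6 = -6 + y$)
$\frac{L{\left(-7,I \right)}}{295298} = \frac{-6 - 806}{295298} = \left(-812\right) \frac{1}{295298} = - \frac{406}{147649}$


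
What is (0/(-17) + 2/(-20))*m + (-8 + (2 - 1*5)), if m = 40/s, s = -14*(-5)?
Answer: -387/35 ≈ -11.057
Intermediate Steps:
s = 70
m = 4/7 (m = 40/70 = 40*(1/70) = 4/7 ≈ 0.57143)
(0/(-17) + 2/(-20))*m + (-8 + (2 - 1*5)) = (0/(-17) + 2/(-20))*(4/7) + (-8 + (2 - 1*5)) = (0*(-1/17) + 2*(-1/20))*(4/7) + (-8 + (2 - 5)) = (0 - ⅒)*(4/7) + (-8 - 3) = -⅒*4/7 - 11 = -2/35 - 11 = -387/35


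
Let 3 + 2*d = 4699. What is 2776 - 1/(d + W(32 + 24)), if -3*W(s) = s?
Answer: 19398685/6988 ≈ 2776.0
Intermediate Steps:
W(s) = -s/3
d = 2348 (d = -3/2 + (½)*4699 = -3/2 + 4699/2 = 2348)
2776 - 1/(d + W(32 + 24)) = 2776 - 1/(2348 - (32 + 24)/3) = 2776 - 1/(2348 - ⅓*56) = 2776 - 1/(2348 - 56/3) = 2776 - 1/6988/3 = 2776 - 1*3/6988 = 2776 - 3/6988 = 19398685/6988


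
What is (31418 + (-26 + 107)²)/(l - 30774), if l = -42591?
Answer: -37979/73365 ≈ -0.51767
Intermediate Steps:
(31418 + (-26 + 107)²)/(l - 30774) = (31418 + (-26 + 107)²)/(-42591 - 30774) = (31418 + 81²)/(-73365) = (31418 + 6561)*(-1/73365) = 37979*(-1/73365) = -37979/73365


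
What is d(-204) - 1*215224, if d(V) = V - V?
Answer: -215224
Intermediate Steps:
d(V) = 0
d(-204) - 1*215224 = 0 - 1*215224 = 0 - 215224 = -215224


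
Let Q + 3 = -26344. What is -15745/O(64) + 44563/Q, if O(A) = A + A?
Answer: -420537579/3372416 ≈ -124.70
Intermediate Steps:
O(A) = 2*A
Q = -26347 (Q = -3 - 26344 = -26347)
-15745/O(64) + 44563/Q = -15745/(2*64) + 44563/(-26347) = -15745/128 + 44563*(-1/26347) = -15745*1/128 - 44563/26347 = -15745/128 - 44563/26347 = -420537579/3372416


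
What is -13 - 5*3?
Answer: -28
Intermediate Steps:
-13 - 5*3 = -13 - 15 = -28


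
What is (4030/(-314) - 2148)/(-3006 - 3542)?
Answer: 339251/1028036 ≈ 0.33000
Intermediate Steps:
(4030/(-314) - 2148)/(-3006 - 3542) = (4030*(-1/314) - 2148)/(-6548) = (-2015/157 - 2148)*(-1/6548) = -339251/157*(-1/6548) = 339251/1028036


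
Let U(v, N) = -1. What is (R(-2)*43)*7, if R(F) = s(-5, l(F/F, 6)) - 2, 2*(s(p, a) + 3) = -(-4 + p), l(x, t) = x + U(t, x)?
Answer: -301/2 ≈ -150.50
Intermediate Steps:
l(x, t) = -1 + x (l(x, t) = x - 1 = -1 + x)
s(p, a) = -1 - p/2 (s(p, a) = -3 + (-(-4 + p))/2 = -3 + (4 - p)/2 = -3 + (2 - p/2) = -1 - p/2)
R(F) = -1/2 (R(F) = (-1 - 1/2*(-5)) - 2 = (-1 + 5/2) - 2 = 3/2 - 2 = -1/2)
(R(-2)*43)*7 = -1/2*43*7 = -43/2*7 = -301/2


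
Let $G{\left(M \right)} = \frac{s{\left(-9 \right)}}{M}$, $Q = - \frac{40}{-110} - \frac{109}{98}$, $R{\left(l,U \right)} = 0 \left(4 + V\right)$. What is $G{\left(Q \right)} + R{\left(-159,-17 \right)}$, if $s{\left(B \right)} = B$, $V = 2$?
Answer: $\frac{3234}{269} \approx 12.022$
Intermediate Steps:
$R{\left(l,U \right)} = 0$ ($R{\left(l,U \right)} = 0 \left(4 + 2\right) = 0 \cdot 6 = 0$)
$Q = - \frac{807}{1078}$ ($Q = \left(-40\right) \left(- \frac{1}{110}\right) - \frac{109}{98} = \frac{4}{11} - \frac{109}{98} = - \frac{807}{1078} \approx -0.74861$)
$G{\left(M \right)} = - \frac{9}{M}$
$G{\left(Q \right)} + R{\left(-159,-17 \right)} = - \frac{9}{- \frac{807}{1078}} + 0 = \left(-9\right) \left(- \frac{1078}{807}\right) + 0 = \frac{3234}{269} + 0 = \frac{3234}{269}$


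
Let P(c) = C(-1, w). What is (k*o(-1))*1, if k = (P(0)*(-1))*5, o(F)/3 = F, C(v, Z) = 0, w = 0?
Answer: 0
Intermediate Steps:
P(c) = 0
o(F) = 3*F
k = 0 (k = (0*(-1))*5 = 0*5 = 0)
(k*o(-1))*1 = (0*(3*(-1)))*1 = (0*(-3))*1 = 0*1 = 0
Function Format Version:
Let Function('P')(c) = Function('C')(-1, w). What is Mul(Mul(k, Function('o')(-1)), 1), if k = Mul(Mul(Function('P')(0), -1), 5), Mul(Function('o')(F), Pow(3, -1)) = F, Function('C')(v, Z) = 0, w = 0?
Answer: 0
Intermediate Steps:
Function('P')(c) = 0
Function('o')(F) = Mul(3, F)
k = 0 (k = Mul(Mul(0, -1), 5) = Mul(0, 5) = 0)
Mul(Mul(k, Function('o')(-1)), 1) = Mul(Mul(0, Mul(3, -1)), 1) = Mul(Mul(0, -3), 1) = Mul(0, 1) = 0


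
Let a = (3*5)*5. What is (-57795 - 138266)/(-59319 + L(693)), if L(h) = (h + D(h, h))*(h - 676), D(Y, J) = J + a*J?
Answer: -10319/44622 ≈ -0.23125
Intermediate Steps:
a = 75 (a = 15*5 = 75)
D(Y, J) = 76*J (D(Y, J) = J + 75*J = 76*J)
L(h) = 77*h*(-676 + h) (L(h) = (h + 76*h)*(h - 676) = (77*h)*(-676 + h) = 77*h*(-676 + h))
(-57795 - 138266)/(-59319 + L(693)) = (-57795 - 138266)/(-59319 + 77*693*(-676 + 693)) = -196061/(-59319 + 77*693*17) = -196061/(-59319 + 907137) = -196061/847818 = -196061*1/847818 = -10319/44622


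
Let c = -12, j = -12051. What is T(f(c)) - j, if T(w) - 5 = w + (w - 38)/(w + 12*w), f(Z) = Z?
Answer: 939457/78 ≈ 12044.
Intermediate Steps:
T(w) = 5 + w + (-38 + w)/(13*w) (T(w) = 5 + (w + (w - 38)/(w + 12*w)) = 5 + (w + (-38 + w)/((13*w))) = 5 + (w + (-38 + w)*(1/(13*w))) = 5 + (w + (-38 + w)/(13*w)) = 5 + w + (-38 + w)/(13*w))
T(f(c)) - j = (66/13 - 12 - 38/13/(-12)) - 1*(-12051) = (66/13 - 12 - 38/13*(-1/12)) + 12051 = (66/13 - 12 + 19/78) + 12051 = -521/78 + 12051 = 939457/78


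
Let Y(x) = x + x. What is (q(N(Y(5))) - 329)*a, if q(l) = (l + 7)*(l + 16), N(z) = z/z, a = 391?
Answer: -75463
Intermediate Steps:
Y(x) = 2*x
N(z) = 1
q(l) = (7 + l)*(16 + l)
(q(N(Y(5))) - 329)*a = ((112 + 1² + 23*1) - 329)*391 = ((112 + 1 + 23) - 329)*391 = (136 - 329)*391 = -193*391 = -75463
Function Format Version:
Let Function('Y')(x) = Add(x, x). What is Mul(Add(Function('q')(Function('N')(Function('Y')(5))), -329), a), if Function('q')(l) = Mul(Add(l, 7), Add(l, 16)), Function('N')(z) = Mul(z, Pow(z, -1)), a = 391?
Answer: -75463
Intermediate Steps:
Function('Y')(x) = Mul(2, x)
Function('N')(z) = 1
Function('q')(l) = Mul(Add(7, l), Add(16, l))
Mul(Add(Function('q')(Function('N')(Function('Y')(5))), -329), a) = Mul(Add(Add(112, Pow(1, 2), Mul(23, 1)), -329), 391) = Mul(Add(Add(112, 1, 23), -329), 391) = Mul(Add(136, -329), 391) = Mul(-193, 391) = -75463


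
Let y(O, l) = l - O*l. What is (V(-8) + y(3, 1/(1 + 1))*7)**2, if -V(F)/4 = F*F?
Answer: 69169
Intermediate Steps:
y(O, l) = l - O*l
V(F) = -4*F**2 (V(F) = -4*F*F = -4*F**2)
(V(-8) + y(3, 1/(1 + 1))*7)**2 = (-4*(-8)**2 + ((1 - 1*3)/(1 + 1))*7)**2 = (-4*64 + ((1 - 3)/2)*7)**2 = (-256 + ((1/2)*(-2))*7)**2 = (-256 - 1*7)**2 = (-256 - 7)**2 = (-263)**2 = 69169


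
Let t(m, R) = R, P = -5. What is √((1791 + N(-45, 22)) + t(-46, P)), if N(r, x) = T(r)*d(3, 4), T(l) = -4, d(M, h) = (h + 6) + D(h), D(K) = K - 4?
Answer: 3*√194 ≈ 41.785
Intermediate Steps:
D(K) = -4 + K
d(M, h) = 2 + 2*h (d(M, h) = (h + 6) + (-4 + h) = (6 + h) + (-4 + h) = 2 + 2*h)
N(r, x) = -40 (N(r, x) = -4*(2 + 2*4) = -4*(2 + 8) = -4*10 = -40)
√((1791 + N(-45, 22)) + t(-46, P)) = √((1791 - 40) - 5) = √(1751 - 5) = √1746 = 3*√194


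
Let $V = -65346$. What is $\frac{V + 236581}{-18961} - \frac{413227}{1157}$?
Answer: $- \frac{90261978}{246493} \approx -366.18$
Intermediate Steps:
$\frac{V + 236581}{-18961} - \frac{413227}{1157} = \frac{-65346 + 236581}{-18961} - \frac{413227}{1157} = 171235 \left(- \frac{1}{18961}\right) - \frac{4643}{13} = - \frac{171235}{18961} - \frac{4643}{13} = - \frac{90261978}{246493}$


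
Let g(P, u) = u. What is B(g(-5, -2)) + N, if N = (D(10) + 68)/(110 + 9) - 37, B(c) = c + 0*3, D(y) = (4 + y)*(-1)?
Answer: -4587/119 ≈ -38.546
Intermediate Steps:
D(y) = -4 - y
B(c) = c (B(c) = c + 0 = c)
N = -4349/119 (N = ((-4 - 1*10) + 68)/(110 + 9) - 37 = ((-4 - 10) + 68)/119 - 37 = (-14 + 68)*(1/119) - 37 = 54*(1/119) - 37 = 54/119 - 37 = -4349/119 ≈ -36.546)
B(g(-5, -2)) + N = -2 - 4349/119 = -4587/119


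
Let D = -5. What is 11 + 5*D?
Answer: -14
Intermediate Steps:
11 + 5*D = 11 + 5*(-5) = 11 - 25 = -14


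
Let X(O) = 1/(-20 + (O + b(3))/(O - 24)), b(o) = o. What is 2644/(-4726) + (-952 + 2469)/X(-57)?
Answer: -207914884/7089 ≈ -29329.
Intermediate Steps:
X(O) = 1/(-20 + (3 + O)/(-24 + O)) (X(O) = 1/(-20 + (O + 3)/(O - 24)) = 1/(-20 + (3 + O)/(-24 + O)))
2644/(-4726) + (-952 + 2469)/X(-57) = 2644/(-4726) + (-952 + 2469)/(((-24 - 57)/(483 - 19*(-57)))) = 2644*(-1/4726) + 1517/((-81/(483 + 1083))) = -1322/2363 + 1517/((-81/1566)) = -1322/2363 + 1517/(((1/1566)*(-81))) = -1322/2363 + 1517/(-3/58) = -1322/2363 + 1517*(-58/3) = -1322/2363 - 87986/3 = -207914884/7089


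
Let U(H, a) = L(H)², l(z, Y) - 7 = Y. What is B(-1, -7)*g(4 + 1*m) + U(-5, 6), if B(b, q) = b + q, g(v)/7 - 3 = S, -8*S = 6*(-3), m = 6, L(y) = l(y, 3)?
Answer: -194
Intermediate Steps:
l(z, Y) = 7 + Y
L(y) = 10 (L(y) = 7 + 3 = 10)
U(H, a) = 100 (U(H, a) = 10² = 100)
S = 9/4 (S = -3*(-3)/4 = -⅛*(-18) = 9/4 ≈ 2.2500)
g(v) = 147/4 (g(v) = 21 + 7*(9/4) = 21 + 63/4 = 147/4)
B(-1, -7)*g(4 + 1*m) + U(-5, 6) = (-1 - 7)*(147/4) + 100 = -8*147/4 + 100 = -294 + 100 = -194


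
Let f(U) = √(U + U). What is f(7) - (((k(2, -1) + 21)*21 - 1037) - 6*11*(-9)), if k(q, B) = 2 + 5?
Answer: -145 + √14 ≈ -141.26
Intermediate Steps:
k(q, B) = 7
f(U) = √2*√U (f(U) = √(2*U) = √2*√U)
f(7) - (((k(2, -1) + 21)*21 - 1037) - 6*11*(-9)) = √2*√7 - (((7 + 21)*21 - 1037) - 6*11*(-9)) = √14 - ((28*21 - 1037) - 66*(-9)) = √14 - ((588 - 1037) + 594) = √14 - (-449 + 594) = √14 - 1*145 = √14 - 145 = -145 + √14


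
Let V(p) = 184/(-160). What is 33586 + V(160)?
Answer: 671697/20 ≈ 33585.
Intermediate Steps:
V(p) = -23/20 (V(p) = 184*(-1/160) = -23/20)
33586 + V(160) = 33586 - 23/20 = 671697/20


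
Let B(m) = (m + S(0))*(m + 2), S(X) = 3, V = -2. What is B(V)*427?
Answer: 0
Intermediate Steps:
B(m) = (2 + m)*(3 + m) (B(m) = (m + 3)*(m + 2) = (3 + m)*(2 + m) = (2 + m)*(3 + m))
B(V)*427 = (6 + (-2)² + 5*(-2))*427 = (6 + 4 - 10)*427 = 0*427 = 0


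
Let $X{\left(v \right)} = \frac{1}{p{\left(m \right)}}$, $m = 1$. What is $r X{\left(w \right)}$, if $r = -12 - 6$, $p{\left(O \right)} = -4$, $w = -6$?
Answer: $\frac{9}{2} \approx 4.5$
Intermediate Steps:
$X{\left(v \right)} = - \frac{1}{4}$ ($X{\left(v \right)} = \frac{1}{-4} = - \frac{1}{4}$)
$r = -18$ ($r = -12 - 6 = -18$)
$r X{\left(w \right)} = \left(-18\right) \left(- \frac{1}{4}\right) = \frac{9}{2}$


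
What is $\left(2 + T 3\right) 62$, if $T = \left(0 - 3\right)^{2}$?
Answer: $1798$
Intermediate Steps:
$T = 9$ ($T = \left(-3\right)^{2} = 9$)
$\left(2 + T 3\right) 62 = \left(2 + 9 \cdot 3\right) 62 = \left(2 + 27\right) 62 = 29 \cdot 62 = 1798$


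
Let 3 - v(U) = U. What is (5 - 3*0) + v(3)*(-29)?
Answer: 5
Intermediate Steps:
v(U) = 3 - U
(5 - 3*0) + v(3)*(-29) = (5 - 3*0) + (3 - 1*3)*(-29) = (5 + 0) + (3 - 3)*(-29) = 5 + 0*(-29) = 5 + 0 = 5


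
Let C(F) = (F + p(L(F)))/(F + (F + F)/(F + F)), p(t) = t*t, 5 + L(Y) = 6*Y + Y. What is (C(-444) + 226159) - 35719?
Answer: 74674595/443 ≈ 1.6857e+5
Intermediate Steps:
L(Y) = -5 + 7*Y (L(Y) = -5 + (6*Y + Y) = -5 + 7*Y)
p(t) = t**2
C(F) = (F + (-5 + 7*F)**2)/(1 + F) (C(F) = (F + (-5 + 7*F)**2)/(F + (F + F)/(F + F)) = (F + (-5 + 7*F)**2)/(F + (2*F)/((2*F))) = (F + (-5 + 7*F)**2)/(F + (2*F)*(1/(2*F))) = (F + (-5 + 7*F)**2)/(F + 1) = (F + (-5 + 7*F)**2)/(1 + F))
(C(-444) + 226159) - 35719 = ((-444 + (-5 + 7*(-444))**2)/(1 - 444) + 226159) - 35719 = ((-444 + (-5 - 3108)**2)/(-443) + 226159) - 35719 = (-(-444 + (-3113)**2)/443 + 226159) - 35719 = (-(-444 + 9690769)/443 + 226159) - 35719 = (-1/443*9690325 + 226159) - 35719 = (-9690325/443 + 226159) - 35719 = 90498112/443 - 35719 = 74674595/443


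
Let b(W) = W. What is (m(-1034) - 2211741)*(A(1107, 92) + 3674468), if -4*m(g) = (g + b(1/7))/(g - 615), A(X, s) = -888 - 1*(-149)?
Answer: -375163088960447281/46172 ≈ -8.1253e+12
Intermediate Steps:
A(X, s) = -739 (A(X, s) = -888 + 149 = -739)
m(g) = -(⅐ + g)/(4*(-615 + g)) (m(g) = -(g + 1/7)/(4*(g - 615)) = -(g + ⅐)/(4*(-615 + g)) = -(⅐ + g)/(4*(-615 + g)))
(m(-1034) - 2211741)*(A(1107, 92) + 3674468) = ((-1 - 7*(-1034))/(28*(-615 - 1034)) - 2211741)*(-739 + 3674468) = ((1/28)*(-1 + 7238)/(-1649) - 2211741)*3673729 = ((1/28)*(-1/1649)*7237 - 2211741)*3673729 = (-7237/46172 - 2211741)*3673729 = -102120512689/46172*3673729 = -375163088960447281/46172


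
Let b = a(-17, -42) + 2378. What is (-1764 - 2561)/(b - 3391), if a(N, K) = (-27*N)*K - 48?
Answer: 4325/20339 ≈ 0.21265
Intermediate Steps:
a(N, K) = -48 - 27*K*N (a(N, K) = -27*K*N - 48 = -48 - 27*K*N)
b = -16948 (b = (-48 - 27*(-42)*(-17)) + 2378 = (-48 - 19278) + 2378 = -19326 + 2378 = -16948)
(-1764 - 2561)/(b - 3391) = (-1764 - 2561)/(-16948 - 3391) = -4325/(-20339) = -4325*(-1/20339) = 4325/20339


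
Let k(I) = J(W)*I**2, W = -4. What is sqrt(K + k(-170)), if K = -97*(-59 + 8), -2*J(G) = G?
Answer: sqrt(62747) ≈ 250.49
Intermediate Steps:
J(G) = -G/2
k(I) = 2*I**2 (k(I) = (-1/2*(-4))*I**2 = 2*I**2)
K = 4947 (K = -97*(-51) = 4947)
sqrt(K + k(-170)) = sqrt(4947 + 2*(-170)**2) = sqrt(4947 + 2*28900) = sqrt(4947 + 57800) = sqrt(62747)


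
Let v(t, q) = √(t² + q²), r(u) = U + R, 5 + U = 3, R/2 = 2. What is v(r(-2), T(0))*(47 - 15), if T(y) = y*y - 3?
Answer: 32*√13 ≈ 115.38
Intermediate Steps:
R = 4 (R = 2*2 = 4)
U = -2 (U = -5 + 3 = -2)
T(y) = -3 + y² (T(y) = y² - 3 = -3 + y²)
r(u) = 2 (r(u) = -2 + 4 = 2)
v(t, q) = √(q² + t²)
v(r(-2), T(0))*(47 - 15) = √((-3 + 0²)² + 2²)*(47 - 15) = √((-3 + 0)² + 4)*32 = √((-3)² + 4)*32 = √(9 + 4)*32 = √13*32 = 32*√13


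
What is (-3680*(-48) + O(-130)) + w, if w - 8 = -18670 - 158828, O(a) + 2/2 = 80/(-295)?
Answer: -50225/59 ≈ -851.27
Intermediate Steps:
O(a) = -75/59 (O(a) = -1 + 80/(-295) = -1 + 80*(-1/295) = -1 - 16/59 = -75/59)
w = -177490 (w = 8 + (-18670 - 158828) = 8 - 177498 = -177490)
(-3680*(-48) + O(-130)) + w = (-3680*(-48) - 75/59) - 177490 = (176640 - 75/59) - 177490 = 10421685/59 - 177490 = -50225/59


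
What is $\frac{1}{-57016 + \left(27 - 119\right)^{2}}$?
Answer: $- \frac{1}{48552} \approx -2.0596 \cdot 10^{-5}$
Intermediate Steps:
$\frac{1}{-57016 + \left(27 - 119\right)^{2}} = \frac{1}{-57016 + \left(-92\right)^{2}} = \frac{1}{-57016 + 8464} = \frac{1}{-48552} = - \frac{1}{48552}$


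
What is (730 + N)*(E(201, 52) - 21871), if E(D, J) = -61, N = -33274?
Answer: 713755008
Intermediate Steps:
(730 + N)*(E(201, 52) - 21871) = (730 - 33274)*(-61 - 21871) = -32544*(-21932) = 713755008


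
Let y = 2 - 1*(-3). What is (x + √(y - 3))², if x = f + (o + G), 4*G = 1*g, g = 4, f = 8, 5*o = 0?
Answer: (9 + √2)² ≈ 108.46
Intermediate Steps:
o = 0 (o = (⅕)*0 = 0)
y = 5 (y = 2 + 3 = 5)
G = 1 (G = (1*4)/4 = (¼)*4 = 1)
x = 9 (x = 8 + (0 + 1) = 8 + 1 = 9)
(x + √(y - 3))² = (9 + √(5 - 3))² = (9 + √2)²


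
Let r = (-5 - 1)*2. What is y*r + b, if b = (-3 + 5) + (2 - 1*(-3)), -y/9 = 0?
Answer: 7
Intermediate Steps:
y = 0 (y = -9*0 = 0)
r = -12 (r = -6*2 = -12)
b = 7 (b = 2 + (2 + 3) = 2 + 5 = 7)
y*r + b = 0*(-12) + 7 = 0 + 7 = 7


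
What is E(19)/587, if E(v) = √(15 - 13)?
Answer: √2/587 ≈ 0.0024092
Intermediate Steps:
E(v) = √2
E(19)/587 = √2/587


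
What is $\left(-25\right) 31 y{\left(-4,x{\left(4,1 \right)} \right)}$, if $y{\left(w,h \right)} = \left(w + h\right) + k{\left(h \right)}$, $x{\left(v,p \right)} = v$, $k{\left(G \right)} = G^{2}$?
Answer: $-12400$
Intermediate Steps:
$y{\left(w,h \right)} = h + w + h^{2}$ ($y{\left(w,h \right)} = \left(w + h\right) + h^{2} = \left(h + w\right) + h^{2} = h + w + h^{2}$)
$\left(-25\right) 31 y{\left(-4,x{\left(4,1 \right)} \right)} = \left(-25\right) 31 \left(4 - 4 + 4^{2}\right) = - 775 \left(4 - 4 + 16\right) = \left(-775\right) 16 = -12400$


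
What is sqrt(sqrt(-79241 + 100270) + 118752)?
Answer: sqrt(118752 + sqrt(21029)) ≈ 344.81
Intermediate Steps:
sqrt(sqrt(-79241 + 100270) + 118752) = sqrt(sqrt(21029) + 118752) = sqrt(118752 + sqrt(21029))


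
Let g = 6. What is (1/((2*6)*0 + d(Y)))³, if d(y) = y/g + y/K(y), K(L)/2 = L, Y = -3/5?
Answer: 125/8 ≈ 15.625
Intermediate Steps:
Y = -⅗ (Y = -3*⅕ = -⅗ ≈ -0.60000)
K(L) = 2*L
d(y) = ½ + y/6 (d(y) = y/6 + y/((2*y)) = y*(⅙) + y*(1/(2*y)) = y/6 + ½ = ½ + y/6)
(1/((2*6)*0 + d(Y)))³ = (1/((2*6)*0 + (½ + (⅙)*(-⅗))))³ = (1/(12*0 + (½ - ⅒)))³ = (1/(0 + ⅖))³ = (1/(⅖))³ = (5/2)³ = 125/8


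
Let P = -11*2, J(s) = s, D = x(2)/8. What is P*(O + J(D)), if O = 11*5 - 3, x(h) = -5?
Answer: -4521/4 ≈ -1130.3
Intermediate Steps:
D = -5/8 ≈ -0.62500
O = 52 (O = 55 - 3 = 52)
P = -22
P*(O + J(D)) = -22*(52 - 5/8) = -22*411/8 = -4521/4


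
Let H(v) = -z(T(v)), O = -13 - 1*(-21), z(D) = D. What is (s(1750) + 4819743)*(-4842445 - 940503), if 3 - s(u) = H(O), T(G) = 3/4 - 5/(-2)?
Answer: -27872359285789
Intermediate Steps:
T(G) = 13/4 (T(G) = 3*(¼) - 5*(-½) = ¾ + 5/2 = 13/4)
O = 8 (O = -13 + 21 = 8)
H(v) = -13/4 (H(v) = -1*13/4 = -13/4)
s(u) = 25/4 (s(u) = 3 - 1*(-13/4) = 3 + 13/4 = 25/4)
(s(1750) + 4819743)*(-4842445 - 940503) = (25/4 + 4819743)*(-4842445 - 940503) = (19278997/4)*(-5782948) = -27872359285789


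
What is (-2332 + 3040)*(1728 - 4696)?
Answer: -2101344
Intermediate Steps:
(-2332 + 3040)*(1728 - 4696) = 708*(-2968) = -2101344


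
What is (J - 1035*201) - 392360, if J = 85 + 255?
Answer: -600055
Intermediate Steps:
J = 340
(J - 1035*201) - 392360 = (340 - 1035*201) - 392360 = (340 - 208035) - 392360 = -207695 - 392360 = -600055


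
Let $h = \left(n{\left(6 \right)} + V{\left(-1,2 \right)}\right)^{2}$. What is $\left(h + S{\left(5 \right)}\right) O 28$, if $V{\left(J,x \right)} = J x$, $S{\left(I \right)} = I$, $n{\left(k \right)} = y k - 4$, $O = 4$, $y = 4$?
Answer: $36848$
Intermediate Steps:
$n{\left(k \right)} = -4 + 4 k$ ($n{\left(k \right)} = 4 k - 4 = -4 + 4 k$)
$h = 324$ ($h = \left(\left(-4 + 4 \cdot 6\right) - 2\right)^{2} = \left(\left(-4 + 24\right) - 2\right)^{2} = \left(20 - 2\right)^{2} = 18^{2} = 324$)
$\left(h + S{\left(5 \right)}\right) O 28 = \left(324 + 5\right) 4 \cdot 28 = 329 \cdot 4 \cdot 28 = 1316 \cdot 28 = 36848$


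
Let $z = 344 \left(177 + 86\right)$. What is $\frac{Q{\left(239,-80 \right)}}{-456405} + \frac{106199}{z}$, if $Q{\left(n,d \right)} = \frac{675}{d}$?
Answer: $\frac{6462735727}{5505583088} \approx 1.1739$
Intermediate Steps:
$z = 90472$ ($z = 344 \cdot 263 = 90472$)
$\frac{Q{\left(239,-80 \right)}}{-456405} + \frac{106199}{z} = \frac{675 \frac{1}{-80}}{-456405} + \frac{106199}{90472} = 675 \left(- \frac{1}{80}\right) \left(- \frac{1}{456405}\right) + 106199 \cdot \frac{1}{90472} = \left(- \frac{135}{16}\right) \left(- \frac{1}{456405}\right) + \frac{106199}{90472} = \frac{9}{486832} + \frac{106199}{90472} = \frac{6462735727}{5505583088}$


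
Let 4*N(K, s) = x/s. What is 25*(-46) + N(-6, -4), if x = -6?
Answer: -9197/8 ≈ -1149.6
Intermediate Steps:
N(K, s) = -3/(2*s) (N(K, s) = (-6/s)/4 = -3/(2*s))
25*(-46) + N(-6, -4) = 25*(-46) - 3/2/(-4) = -1150 - 3/2*(-1/4) = -1150 + 3/8 = -9197/8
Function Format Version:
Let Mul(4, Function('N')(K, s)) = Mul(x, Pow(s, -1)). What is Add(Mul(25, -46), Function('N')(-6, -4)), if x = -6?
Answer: Rational(-9197, 8) ≈ -1149.6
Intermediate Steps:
Function('N')(K, s) = Mul(Rational(-3, 2), Pow(s, -1)) (Function('N')(K, s) = Mul(Rational(1, 4), Mul(-6, Pow(s, -1))) = Mul(Rational(-3, 2), Pow(s, -1)))
Add(Mul(25, -46), Function('N')(-6, -4)) = Add(Mul(25, -46), Mul(Rational(-3, 2), Pow(-4, -1))) = Add(-1150, Mul(Rational(-3, 2), Rational(-1, 4))) = Add(-1150, Rational(3, 8)) = Rational(-9197, 8)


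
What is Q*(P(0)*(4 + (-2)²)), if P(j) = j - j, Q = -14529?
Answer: 0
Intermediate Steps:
P(j) = 0
Q*(P(0)*(4 + (-2)²)) = -0*(4 + (-2)²) = -0*(4 + 4) = -0*8 = -14529*0 = 0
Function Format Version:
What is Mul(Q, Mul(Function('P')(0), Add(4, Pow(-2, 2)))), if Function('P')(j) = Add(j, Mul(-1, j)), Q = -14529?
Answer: 0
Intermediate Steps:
Function('P')(j) = 0
Mul(Q, Mul(Function('P')(0), Add(4, Pow(-2, 2)))) = Mul(-14529, Mul(0, Add(4, Pow(-2, 2)))) = Mul(-14529, Mul(0, Add(4, 4))) = Mul(-14529, Mul(0, 8)) = Mul(-14529, 0) = 0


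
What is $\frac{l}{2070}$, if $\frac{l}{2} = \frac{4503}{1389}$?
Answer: $\frac{1501}{479205} \approx 0.0031323$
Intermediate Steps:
$l = \frac{3002}{463}$ ($l = 2 \cdot \frac{4503}{1389} = 2 \cdot 4503 \cdot \frac{1}{1389} = 2 \cdot \frac{1501}{463} = \frac{3002}{463} \approx 6.4838$)
$\frac{l}{2070} = \frac{3002}{463 \cdot 2070} = \frac{3002}{463} \cdot \frac{1}{2070} = \frac{1501}{479205}$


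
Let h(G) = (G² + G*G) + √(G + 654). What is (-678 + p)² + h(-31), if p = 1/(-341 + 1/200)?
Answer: 2146995824452006/4651103601 + √623 ≈ 4.6164e+5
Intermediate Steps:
p = -200/68199 (p = 1/(-341 + 1*(1/200)) = 1/(-341 + 1/200) = 1/(-68199/200) = -200/68199 ≈ -0.0029326)
h(G) = √(654 + G) + 2*G² (h(G) = (G² + G²) + √(654 + G) = 2*G² + √(654 + G) = √(654 + G) + 2*G²)
(-678 + p)² + h(-31) = (-678 - 200/68199)² + (√(654 - 31) + 2*(-31)²) = (-46239122/68199)² + (√623 + 2*961) = 2138056403330884/4651103601 + (√623 + 1922) = 2138056403330884/4651103601 + (1922 + √623) = 2146995824452006/4651103601 + √623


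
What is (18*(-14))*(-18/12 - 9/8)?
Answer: 1323/2 ≈ 661.50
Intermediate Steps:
(18*(-14))*(-18/12 - 9/8) = -252*(-18*1/12 - 9*⅛) = -252*(-3/2 - 9/8) = -252*(-21/8) = 1323/2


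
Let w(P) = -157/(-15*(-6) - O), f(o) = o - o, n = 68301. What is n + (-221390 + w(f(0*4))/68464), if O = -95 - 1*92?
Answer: -2903260627149/18964528 ≈ -1.5309e+5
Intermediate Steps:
O = -187 (O = -95 - 92 = -187)
f(o) = 0
w(P) = -157/277 (w(P) = -157/(-15*(-6) - 1*(-187)) = -157/(90 + 187) = -157/277)
n + (-221390 + w(f(0*4))/68464) = 68301 + (-221390 - 157/277/68464) = 68301 + (-221390 - 157/277*1/68464) = 68301 + (-221390 - 157/18964528) = 68301 - 4198556854077/18964528 = -2903260627149/18964528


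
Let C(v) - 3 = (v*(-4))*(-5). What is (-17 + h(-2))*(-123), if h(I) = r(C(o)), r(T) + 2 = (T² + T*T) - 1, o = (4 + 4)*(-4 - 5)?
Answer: -507979914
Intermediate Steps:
o = -72 (o = 8*(-9) = -72)
C(v) = 3 + 20*v (C(v) = 3 + (v*(-4))*(-5) = 3 - 4*v*(-5) = 3 + 20*v)
r(T) = -3 + 2*T² (r(T) = -2 + ((T² + T*T) - 1) = -2 + ((T² + T²) - 1) = -2 + (2*T² - 1) = -2 + (-1 + 2*T²) = -3 + 2*T²)
h(I) = 4129935 (h(I) = -3 + 2*(3 + 20*(-72))² = -3 + 2*(3 - 1440)² = -3 + 2*(-1437)² = -3 + 2*2064969 = -3 + 4129938 = 4129935)
(-17 + h(-2))*(-123) = (-17 + 4129935)*(-123) = 4129918*(-123) = -507979914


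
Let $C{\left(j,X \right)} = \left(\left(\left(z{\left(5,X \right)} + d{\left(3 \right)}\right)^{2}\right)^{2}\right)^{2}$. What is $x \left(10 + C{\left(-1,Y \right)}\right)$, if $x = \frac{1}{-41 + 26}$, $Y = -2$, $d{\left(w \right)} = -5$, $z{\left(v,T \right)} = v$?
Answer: $- \frac{2}{3} \approx -0.66667$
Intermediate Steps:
$x = - \frac{1}{15}$ ($x = \frac{1}{-15} = - \frac{1}{15} \approx -0.066667$)
$C{\left(j,X \right)} = 0$ ($C{\left(j,X \right)} = \left(\left(\left(5 - 5\right)^{2}\right)^{2}\right)^{2} = \left(\left(0^{2}\right)^{2}\right)^{2} = \left(0^{2}\right)^{2} = 0^{2} = 0$)
$x \left(10 + C{\left(-1,Y \right)}\right) = - \frac{10 + 0}{15} = \left(- \frac{1}{15}\right) 10 = - \frac{2}{3}$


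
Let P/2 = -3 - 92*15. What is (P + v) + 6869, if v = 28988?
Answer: 33091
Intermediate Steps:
P = -2766 (P = 2*(-3 - 92*15) = 2*(-3 - 1380) = 2*(-1383) = -2766)
(P + v) + 6869 = (-2766 + 28988) + 6869 = 26222 + 6869 = 33091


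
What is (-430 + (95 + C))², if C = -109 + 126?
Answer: 101124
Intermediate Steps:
C = 17
(-430 + (95 + C))² = (-430 + (95 + 17))² = (-430 + 112)² = (-318)² = 101124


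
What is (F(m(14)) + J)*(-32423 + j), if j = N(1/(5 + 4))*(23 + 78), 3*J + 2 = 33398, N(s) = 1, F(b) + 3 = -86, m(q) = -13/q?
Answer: -356931846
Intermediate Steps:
F(b) = -89 (F(b) = -3 - 86 = -89)
J = 11132 (J = -⅔ + (⅓)*33398 = -⅔ + 33398/3 = 11132)
j = 101 (j = 1*(23 + 78) = 1*101 = 101)
(F(m(14)) + J)*(-32423 + j) = (-89 + 11132)*(-32423 + 101) = 11043*(-32322) = -356931846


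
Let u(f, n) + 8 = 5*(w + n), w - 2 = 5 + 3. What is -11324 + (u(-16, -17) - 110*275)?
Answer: -41617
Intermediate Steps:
w = 10 (w = 2 + (5 + 3) = 2 + 8 = 10)
u(f, n) = 42 + 5*n (u(f, n) = -8 + 5*(10 + n) = -8 + (50 + 5*n) = 42 + 5*n)
-11324 + (u(-16, -17) - 110*275) = -11324 + ((42 + 5*(-17)) - 110*275) = -11324 + ((42 - 85) - 30250) = -11324 + (-43 - 30250) = -11324 - 30293 = -41617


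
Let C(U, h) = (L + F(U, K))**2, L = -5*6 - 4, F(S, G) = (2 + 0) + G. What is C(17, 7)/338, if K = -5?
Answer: 1369/338 ≈ 4.0503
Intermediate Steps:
F(S, G) = 2 + G
L = -34 (L = -30 - 4 = -34)
C(U, h) = 1369 (C(U, h) = (-34 + (2 - 5))**2 = (-34 - 3)**2 = (-37)**2 = 1369)
C(17, 7)/338 = 1369/338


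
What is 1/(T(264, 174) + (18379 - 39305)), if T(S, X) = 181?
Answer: -1/20745 ≈ -4.8204e-5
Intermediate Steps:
1/(T(264, 174) + (18379 - 39305)) = 1/(181 + (18379 - 39305)) = 1/(181 - 20926) = 1/(-20745) = -1/20745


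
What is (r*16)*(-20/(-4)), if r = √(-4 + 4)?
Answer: 0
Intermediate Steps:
r = 0 (r = √0 = 0)
(r*16)*(-20/(-4)) = (0*16)*(-20/(-4)) = 0*(-20*(-¼)) = 0*5 = 0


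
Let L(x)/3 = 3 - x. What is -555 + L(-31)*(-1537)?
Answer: -157329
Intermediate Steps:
L(x) = 9 - 3*x (L(x) = 3*(3 - x) = 9 - 3*x)
-555 + L(-31)*(-1537) = -555 + (9 - 3*(-31))*(-1537) = -555 + (9 + 93)*(-1537) = -555 + 102*(-1537) = -555 - 156774 = -157329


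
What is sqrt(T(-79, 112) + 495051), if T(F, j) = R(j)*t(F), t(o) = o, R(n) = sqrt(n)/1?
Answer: sqrt(495051 - 316*sqrt(7)) ≈ 703.00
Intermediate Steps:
R(n) = sqrt(n) (R(n) = 1*sqrt(n) = sqrt(n))
T(F, j) = F*sqrt(j) (T(F, j) = sqrt(j)*F = F*sqrt(j))
sqrt(T(-79, 112) + 495051) = sqrt(-316*sqrt(7) + 495051) = sqrt(495051 - 316*sqrt(7))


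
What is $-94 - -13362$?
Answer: $13268$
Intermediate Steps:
$-94 - -13362 = -94 + 13362 = 13268$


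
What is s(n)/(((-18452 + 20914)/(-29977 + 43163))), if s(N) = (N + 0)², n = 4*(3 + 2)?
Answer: 2637200/1231 ≈ 2142.3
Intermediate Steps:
n = 20 (n = 4*5 = 20)
s(N) = N²
s(n)/(((-18452 + 20914)/(-29977 + 43163))) = 20²/(((-18452 + 20914)/(-29977 + 43163))) = 400/((2462/13186)) = 400/((2462*(1/13186))) = 400/(1231/6593) = 400*(6593/1231) = 2637200/1231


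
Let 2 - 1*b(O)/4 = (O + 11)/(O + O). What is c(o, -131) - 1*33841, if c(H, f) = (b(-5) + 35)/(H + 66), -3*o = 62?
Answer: -23011199/680 ≈ -33840.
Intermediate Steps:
o = -62/3 (o = -1/3*62 = -62/3 ≈ -20.667)
b(O) = 8 - 2*(11 + O)/O (b(O) = 8 - 4*(O + 11)/(O + O) = 8 - 4*(11 + O)/(2*O) = 8 - 4*(11 + O)*1/(2*O) = 8 - 2*(11 + O)/O)
c(H, f) = 227/(5*(66 + H)) (c(H, f) = ((6 - 22/(-5)) + 35)/(H + 66) = ((6 - 22*(-1/5)) + 35)/(66 + H) = ((6 + 22/5) + 35)/(66 + H) = (52/5 + 35)/(66 + H) = 227/(5*(66 + H)))
c(o, -131) - 1*33841 = 227/(5*(66 - 62/3)) - 1*33841 = 227/(5*(136/3)) - 33841 = (227/5)*(3/136) - 33841 = 681/680 - 33841 = -23011199/680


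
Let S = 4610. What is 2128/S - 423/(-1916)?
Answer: 3013639/4416380 ≈ 0.68238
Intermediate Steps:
2128/S - 423/(-1916) = 2128/4610 - 423/(-1916) = 2128*(1/4610) - 423*(-1/1916) = 1064/2305 + 423/1916 = 3013639/4416380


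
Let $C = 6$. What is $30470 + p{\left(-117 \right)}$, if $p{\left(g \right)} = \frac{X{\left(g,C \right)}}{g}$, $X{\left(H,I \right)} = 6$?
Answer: $\frac{1188328}{39} \approx 30470.0$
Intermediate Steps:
$p{\left(g \right)} = \frac{6}{g}$
$30470 + p{\left(-117 \right)} = 30470 + \frac{6}{-117} = 30470 + 6 \left(- \frac{1}{117}\right) = 30470 - \frac{2}{39} = \frac{1188328}{39}$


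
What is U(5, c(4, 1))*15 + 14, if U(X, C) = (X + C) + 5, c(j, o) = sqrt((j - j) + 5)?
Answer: 164 + 15*sqrt(5) ≈ 197.54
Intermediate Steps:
c(j, o) = sqrt(5) (c(j, o) = sqrt(0 + 5) = sqrt(5))
U(X, C) = 5 + C + X (U(X, C) = (C + X) + 5 = 5 + C + X)
U(5, c(4, 1))*15 + 14 = (5 + sqrt(5) + 5)*15 + 14 = (10 + sqrt(5))*15 + 14 = (150 + 15*sqrt(5)) + 14 = 164 + 15*sqrt(5)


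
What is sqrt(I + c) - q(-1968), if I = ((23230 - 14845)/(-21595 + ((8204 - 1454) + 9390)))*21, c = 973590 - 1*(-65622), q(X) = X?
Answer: 1968 + 15*sqrt(5497403897)/1091 ≈ 2987.4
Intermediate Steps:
c = 1039212 (c = 973590 + 65622 = 1039212)
I = -35217/1091 (I = (8385/(-21595 + (6750 + 9390)))*21 = (8385/(-21595 + 16140))*21 = (8385/(-5455))*21 = (8385*(-1/5455))*21 = -1677/1091*21 = -35217/1091 ≈ -32.280)
sqrt(I + c) - q(-1968) = sqrt(-35217/1091 + 1039212) - 1*(-1968) = sqrt(1133745075/1091) + 1968 = 15*sqrt(5497403897)/1091 + 1968 = 1968 + 15*sqrt(5497403897)/1091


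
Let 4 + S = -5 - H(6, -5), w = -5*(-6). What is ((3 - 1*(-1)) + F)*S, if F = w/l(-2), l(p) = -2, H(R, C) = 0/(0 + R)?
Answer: 99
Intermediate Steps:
H(R, C) = 0 (H(R, C) = 0/R = 0)
w = 30
S = -9 (S = -4 + (-5 - 1*0) = -4 + (-5 + 0) = -4 - 5 = -9)
F = -15 (F = 30/(-2) = 30*(-1/2) = -15)
((3 - 1*(-1)) + F)*S = ((3 - 1*(-1)) - 15)*(-9) = ((3 + 1) - 15)*(-9) = (4 - 15)*(-9) = -11*(-9) = 99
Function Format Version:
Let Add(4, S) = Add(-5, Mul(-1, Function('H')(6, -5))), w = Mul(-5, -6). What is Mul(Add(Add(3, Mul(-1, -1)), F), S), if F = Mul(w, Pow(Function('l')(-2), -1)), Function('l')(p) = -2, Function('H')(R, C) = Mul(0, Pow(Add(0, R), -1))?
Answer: 99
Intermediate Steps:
Function('H')(R, C) = 0 (Function('H')(R, C) = Mul(0, Pow(R, -1)) = 0)
w = 30
S = -9 (S = Add(-4, Add(-5, Mul(-1, 0))) = Add(-4, Add(-5, 0)) = Add(-4, -5) = -9)
F = -15 (F = Mul(30, Pow(-2, -1)) = Mul(30, Rational(-1, 2)) = -15)
Mul(Add(Add(3, Mul(-1, -1)), F), S) = Mul(Add(Add(3, Mul(-1, -1)), -15), -9) = Mul(Add(Add(3, 1), -15), -9) = Mul(Add(4, -15), -9) = Mul(-11, -9) = 99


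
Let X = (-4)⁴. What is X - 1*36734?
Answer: -36478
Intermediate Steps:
X = 256
X - 1*36734 = 256 - 1*36734 = 256 - 36734 = -36478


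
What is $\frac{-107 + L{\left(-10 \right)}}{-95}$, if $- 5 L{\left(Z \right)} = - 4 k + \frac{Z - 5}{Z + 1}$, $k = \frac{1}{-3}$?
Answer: $\frac{538}{475} \approx 1.1326$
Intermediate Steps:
$k = - \frac{1}{3} \approx -0.33333$
$L{\left(Z \right)} = - \frac{4}{15} - \frac{-5 + Z}{5 \left(1 + Z\right)}$ ($L{\left(Z \right)} = - \frac{\left(-4\right) \left(- \frac{1}{3}\right) + \frac{Z - 5}{Z + 1}}{5} = - \frac{\frac{4}{3} + \frac{-5 + Z}{1 + Z}}{5} = - \frac{4}{15} - \frac{-5 + Z}{5 \left(1 + Z\right)}$)
$\frac{-107 + L{\left(-10 \right)}}{-95} = \frac{-107 + \frac{11 - -70}{15 \left(1 - 10\right)}}{-95} = - \frac{-107 + \frac{11 + 70}{15 \left(-9\right)}}{95} = - \frac{-107 + \frac{1}{15} \left(- \frac{1}{9}\right) 81}{95} = - \frac{-107 - \frac{3}{5}}{95} = \left(- \frac{1}{95}\right) \left(- \frac{538}{5}\right) = \frac{538}{475}$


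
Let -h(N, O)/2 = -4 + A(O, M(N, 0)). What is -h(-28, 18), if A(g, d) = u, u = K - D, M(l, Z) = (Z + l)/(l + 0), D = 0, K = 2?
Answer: -4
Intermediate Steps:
M(l, Z) = (Z + l)/l
u = 2 (u = 2 - 1*0 = 2 + 0 = 2)
A(g, d) = 2
h(N, O) = 4 (h(N, O) = -2*(-4 + 2) = -2*(-2) = 4)
-h(-28, 18) = -1*4 = -4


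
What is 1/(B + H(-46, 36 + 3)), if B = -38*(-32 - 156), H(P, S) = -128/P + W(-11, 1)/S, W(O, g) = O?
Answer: 897/6410411 ≈ 0.00013993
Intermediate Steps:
H(P, S) = -128/P - 11/S
B = 7144 (B = -38*(-188) = 7144)
1/(B + H(-46, 36 + 3)) = 1/(7144 + (-128/(-46) - 11/(36 + 3))) = 1/(7144 + (-128*(-1/46) - 11/39)) = 1/(7144 + (64/23 - 11*1/39)) = 1/(7144 + (64/23 - 11/39)) = 1/(7144 + 2243/897) = 1/(6410411/897) = 897/6410411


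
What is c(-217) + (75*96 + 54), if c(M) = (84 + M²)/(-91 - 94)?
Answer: 1294817/185 ≈ 6999.0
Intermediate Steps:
c(M) = -84/185 - M²/185 (c(M) = (84 + M²)/(-185) = (84 + M²)*(-1/185) = -84/185 - M²/185)
c(-217) + (75*96 + 54) = (-84/185 - 1/185*(-217)²) + (75*96 + 54) = (-84/185 - 1/185*47089) + (7200 + 54) = (-84/185 - 47089/185) + 7254 = -47173/185 + 7254 = 1294817/185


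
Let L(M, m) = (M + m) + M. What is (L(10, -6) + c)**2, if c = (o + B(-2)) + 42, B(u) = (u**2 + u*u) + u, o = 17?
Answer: 6241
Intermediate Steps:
L(M, m) = m + 2*M
B(u) = u + 2*u**2 (B(u) = (u**2 + u**2) + u = 2*u**2 + u = u + 2*u**2)
c = 65 (c = (17 - 2*(1 + 2*(-2))) + 42 = (17 - 2*(1 - 4)) + 42 = (17 - 2*(-3)) + 42 = (17 + 6) + 42 = 23 + 42 = 65)
(L(10, -6) + c)**2 = ((-6 + 2*10) + 65)**2 = ((-6 + 20) + 65)**2 = (14 + 65)**2 = 79**2 = 6241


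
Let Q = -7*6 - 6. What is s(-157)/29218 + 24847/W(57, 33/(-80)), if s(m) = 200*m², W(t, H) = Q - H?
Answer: -19655311540/55616463 ≈ -353.41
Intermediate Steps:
Q = -48 (Q = -42 - 6 = -48)
W(t, H) = -48 - H
s(-157)/29218 + 24847/W(57, 33/(-80)) = (200*(-157)²)/29218 + 24847/(-48 - 33/(-80)) = (200*24649)*(1/29218) + 24847/(-48 - 33*(-1)/80) = 4929800*(1/29218) + 24847/(-48 - 1*(-33/80)) = 2464900/14609 + 24847/(-48 + 33/80) = 2464900/14609 + 24847/(-3807/80) = 2464900/14609 + 24847*(-80/3807) = 2464900/14609 - 1987760/3807 = -19655311540/55616463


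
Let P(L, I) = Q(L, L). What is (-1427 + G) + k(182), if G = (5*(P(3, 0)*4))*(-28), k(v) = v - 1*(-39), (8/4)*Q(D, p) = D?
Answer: -2046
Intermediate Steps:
Q(D, p) = D/2
P(L, I) = L/2
k(v) = 39 + v (k(v) = v + 39 = 39 + v)
G = -840 (G = (5*(((1/2)*3)*4))*(-28) = (5*((3/2)*4))*(-28) = (5*6)*(-28) = 30*(-28) = -840)
(-1427 + G) + k(182) = (-1427 - 840) + (39 + 182) = -2267 + 221 = -2046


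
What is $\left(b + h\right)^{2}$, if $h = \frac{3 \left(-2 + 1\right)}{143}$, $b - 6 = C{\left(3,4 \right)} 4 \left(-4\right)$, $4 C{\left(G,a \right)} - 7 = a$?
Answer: $\frac{29560969}{20449} \approx 1445.6$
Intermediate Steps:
$C{\left(G,a \right)} = \frac{7}{4} + \frac{a}{4}$
$b = -38$ ($b = 6 + \left(\frac{7}{4} + \frac{1}{4} \cdot 4\right) 4 \left(-4\right) = 6 + \left(\frac{7}{4} + 1\right) 4 \left(-4\right) = 6 + \frac{11}{4} \cdot 4 \left(-4\right) = 6 + 11 \left(-4\right) = 6 - 44 = -38$)
$h = - \frac{3}{143}$ ($h = 3 \left(-1\right) \frac{1}{143} = \left(-3\right) \frac{1}{143} = - \frac{3}{143} \approx -0.020979$)
$\left(b + h\right)^{2} = \left(-38 - \frac{3}{143}\right)^{2} = \left(- \frac{5437}{143}\right)^{2} = \frac{29560969}{20449}$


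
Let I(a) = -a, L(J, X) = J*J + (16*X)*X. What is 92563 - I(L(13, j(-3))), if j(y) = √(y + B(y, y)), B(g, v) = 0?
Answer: 92684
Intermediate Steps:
j(y) = √y (j(y) = √(y + 0) = √y)
L(J, X) = J² + 16*X²
92563 - I(L(13, j(-3))) = 92563 - (-1)*(13² + 16*(√(-3))²) = 92563 - (-1)*(169 + 16*(I*√3)²) = 92563 - (-1)*(169 + 16*(-3)) = 92563 - (-1)*(169 - 48) = 92563 - (-1)*121 = 92563 - 1*(-121) = 92563 + 121 = 92684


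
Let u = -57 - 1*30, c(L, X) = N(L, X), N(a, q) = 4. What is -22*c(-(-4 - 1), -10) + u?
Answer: -175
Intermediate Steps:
c(L, X) = 4
u = -87 (u = -57 - 30 = -87)
-22*c(-(-4 - 1), -10) + u = -22*4 - 87 = -88 - 87 = -175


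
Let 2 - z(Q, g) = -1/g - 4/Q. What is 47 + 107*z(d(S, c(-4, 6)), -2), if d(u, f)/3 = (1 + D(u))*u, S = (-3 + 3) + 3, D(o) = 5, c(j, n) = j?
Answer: 11633/54 ≈ 215.43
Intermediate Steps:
S = 3 (S = 0 + 3 = 3)
d(u, f) = 18*u (d(u, f) = 3*((1 + 5)*u) = 3*(6*u) = 18*u)
z(Q, g) = 2 + 1/g + 4/Q (z(Q, g) = 2 - (-1/g - 4/Q) = 2 + (1/g + 4/Q) = 2 + 1/g + 4/Q)
47 + 107*z(d(S, c(-4, 6)), -2) = 47 + 107*(2 + 1/(-2) + 4/((18*3))) = 47 + 107*(2 - 1/2 + 4/54) = 47 + 107*(2 - 1/2 + 4*(1/54)) = 47 + 107*(2 - 1/2 + 2/27) = 47 + 107*(85/54) = 47 + 9095/54 = 11633/54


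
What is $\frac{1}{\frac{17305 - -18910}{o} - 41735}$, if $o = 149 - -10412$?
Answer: $- \frac{10561}{440727120} \approx -2.3963 \cdot 10^{-5}$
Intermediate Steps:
$o = 10561$ ($o = 149 + 10412 = 10561$)
$\frac{1}{\frac{17305 - -18910}{o} - 41735} = \frac{1}{\frac{17305 - -18910}{10561} - 41735} = \frac{1}{\left(17305 + 18910\right) \frac{1}{10561} - 41735} = \frac{1}{36215 \cdot \frac{1}{10561} - 41735} = \frac{1}{\frac{36215}{10561} - 41735} = \frac{1}{- \frac{440727120}{10561}} = - \frac{10561}{440727120}$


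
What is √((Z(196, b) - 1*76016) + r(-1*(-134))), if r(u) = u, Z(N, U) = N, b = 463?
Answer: I*√75686 ≈ 275.11*I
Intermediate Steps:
√((Z(196, b) - 1*76016) + r(-1*(-134))) = √((196 - 1*76016) - 1*(-134)) = √((196 - 76016) + 134) = √(-75820 + 134) = √(-75686) = I*√75686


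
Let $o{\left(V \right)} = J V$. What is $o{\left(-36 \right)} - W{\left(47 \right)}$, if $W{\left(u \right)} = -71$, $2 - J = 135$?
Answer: $4859$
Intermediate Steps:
$J = -133$ ($J = 2 - 135 = -133$)
$o{\left(V \right)} = - 133 V$
$o{\left(-36 \right)} - W{\left(47 \right)} = \left(-133\right) \left(-36\right) - -71 = 4788 + 71 = 4859$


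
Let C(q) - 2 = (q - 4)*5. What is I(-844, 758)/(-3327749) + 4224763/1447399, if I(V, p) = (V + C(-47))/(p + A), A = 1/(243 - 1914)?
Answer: 17807308800066349192/6100762837976049067 ≈ 2.9189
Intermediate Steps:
C(q) = -18 + 5*q (C(q) = 2 + (q - 4)*5 = 2 + (-4 + q)*5 = 2 + (-20 + 5*q) = -18 + 5*q)
A = -1/1671 (A = 1/(-1671) = -1/1671 ≈ -0.00059844)
I(V, p) = (-253 + V)/(-1/1671 + p) (I(V, p) = (V + (-18 + 5*(-47)))/(p - 1/1671) = (V + (-18 - 235))/(-1/1671 + p) = (V - 253)/(-1/1671 + p) = (-253 + V)/(-1/1671 + p))
I(-844, 758)/(-3327749) + 4224763/1447399 = (1671*(-253 - 844)/(-1 + 1671*758))/(-3327749) + 4224763/1447399 = (1671*(-1097)/(-1 + 1266618))*(-1/3327749) + 4224763*(1/1447399) = (1671*(-1097)/1266617)*(-1/3327749) + 4224763/1447399 = (1671*(1/1266617)*(-1097))*(-1/3327749) + 4224763/1447399 = -1833087/1266617*(-1/3327749) + 4224763/1447399 = 1833087/4214983455133 + 4224763/1447399 = 17807308800066349192/6100762837976049067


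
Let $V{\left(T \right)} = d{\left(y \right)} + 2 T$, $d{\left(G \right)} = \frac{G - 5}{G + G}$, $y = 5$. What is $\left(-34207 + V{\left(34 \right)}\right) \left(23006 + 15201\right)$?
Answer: $-1304348773$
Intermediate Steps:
$d{\left(G \right)} = \frac{-5 + G}{2 G}$
$V{\left(T \right)} = 2 T$ ($V{\left(T \right)} = \frac{-5 + 5}{2 \cdot 5} + 2 T = \frac{1}{2} \cdot \frac{1}{5} \cdot 0 + 2 T = 0 + 2 T = 2 T$)
$\left(-34207 + V{\left(34 \right)}\right) \left(23006 + 15201\right) = \left(-34207 + 2 \cdot 34\right) \left(23006 + 15201\right) = \left(-34207 + 68\right) 38207 = \left(-34139\right) 38207 = -1304348773$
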